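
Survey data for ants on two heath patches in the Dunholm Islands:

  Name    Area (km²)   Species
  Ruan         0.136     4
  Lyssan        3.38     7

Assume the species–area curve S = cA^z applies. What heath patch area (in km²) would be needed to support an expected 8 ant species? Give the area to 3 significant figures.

z = ln(7/4) / ln(3.38/0.136) = 0.5596 / 3.2130 = 0.1742
c = 4 / 0.136^0.1742 = 4 / 0.7065 = 5.662
A = (8/5.662)^(1/0.1742) ⇒ ln A = ln(1.413)/0.1742 = 1.9845
A = e^1.9845 ≈ 7.276 km²

7.28 km²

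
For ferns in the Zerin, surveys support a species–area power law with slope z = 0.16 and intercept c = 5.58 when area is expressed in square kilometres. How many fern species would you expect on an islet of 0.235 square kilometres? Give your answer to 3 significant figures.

S = 5.58 × 0.235^0.16
ln S = ln 5.58 + 0.16 × ln 0.235 = 1.7192 + 0.16 × -1.4482 = 1.4875
S = e^1.4875 ≈ 4.426

4.43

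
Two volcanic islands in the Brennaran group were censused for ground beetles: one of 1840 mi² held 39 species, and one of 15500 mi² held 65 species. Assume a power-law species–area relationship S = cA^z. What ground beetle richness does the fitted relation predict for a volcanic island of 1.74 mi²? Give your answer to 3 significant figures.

z = ln(65/39) / ln(15500/1840) = 0.5108 / 2.1311 = 0.2397
c = 39 / 1840^0.2397 = 39 / 6.062 = 6.434
S₃ = 6.434 × 1.74^0.2397 = 6.434 × 1.142 ≈ 7.347

7.35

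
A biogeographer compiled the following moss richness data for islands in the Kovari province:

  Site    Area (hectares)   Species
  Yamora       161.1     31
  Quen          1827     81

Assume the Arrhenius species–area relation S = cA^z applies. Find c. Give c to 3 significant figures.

z = ln(S₂/S₁) / ln(A₂/A₁) = ln(81/31) / ln(1827/161.1) = 0.9605 / 2.4284 = 0.3955
c = S₁ / A₁^z = 31 / 161.1^0.3955 = 31 / 7.463 = 4.154

4.15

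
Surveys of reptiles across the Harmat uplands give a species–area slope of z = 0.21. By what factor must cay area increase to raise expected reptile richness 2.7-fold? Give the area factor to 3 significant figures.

113

(A₂/A₁)^0.21 = 2.7, so A₂/A₁ = 2.7^(1/0.21) = 2.7^4.762
ln(A₂/A₁) = ln 2.7 / 0.21 = 0.9933 / 0.21 = 4.7298
A₂/A₁ = e^4.7298 ≈ 113.3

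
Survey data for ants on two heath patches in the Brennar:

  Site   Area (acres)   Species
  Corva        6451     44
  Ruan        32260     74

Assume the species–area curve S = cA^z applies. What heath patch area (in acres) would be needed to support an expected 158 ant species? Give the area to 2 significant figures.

z = ln(74/44) / ln(32260/6451) = 0.5199 / 1.6096 = 0.3230
c = 44 / 6451^0.3230 = 44 / 17 = 2.588
A = (158/2.588)^(1/0.3230) ⇒ ln A = ln(61.05)/0.3230 = 12.7301
A = e^12.7301 ≈ 337755 acres

340000 acres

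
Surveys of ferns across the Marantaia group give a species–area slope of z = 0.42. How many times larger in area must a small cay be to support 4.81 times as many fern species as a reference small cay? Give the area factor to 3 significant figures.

(A₂/A₁)^0.42 = 4.81, so A₂/A₁ = 4.81^(1/0.42) = 4.81^2.381
ln(A₂/A₁) = ln 4.81 / 0.42 = 1.5707 / 0.42 = 3.7398
A₂/A₁ = e^3.7398 ≈ 42.09

42.1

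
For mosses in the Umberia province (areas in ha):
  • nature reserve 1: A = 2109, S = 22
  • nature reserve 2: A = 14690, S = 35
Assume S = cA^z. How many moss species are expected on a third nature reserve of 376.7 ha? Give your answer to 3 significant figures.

z = ln(35/22) / ln(14690/2109) = 0.4643 / 1.9410 = 0.2392
c = 22 / 2109^0.2392 = 22 / 6.24 = 3.526
S₃ = 3.526 × 376.7^0.2392 = 3.526 × 4.133 ≈ 14.57

14.6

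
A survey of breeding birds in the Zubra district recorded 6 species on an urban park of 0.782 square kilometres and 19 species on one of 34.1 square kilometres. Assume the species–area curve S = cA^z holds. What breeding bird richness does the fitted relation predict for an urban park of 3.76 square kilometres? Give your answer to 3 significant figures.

9.69

z = ln(19/6) / ln(34.1/0.782) = 1.1527 / 3.7752 = 0.3053
c = 6 / 0.782^0.3053 = 6 / 0.9277 = 6.468
S₃ = 6.468 × 3.76^0.3053 = 6.468 × 1.498 ≈ 9.691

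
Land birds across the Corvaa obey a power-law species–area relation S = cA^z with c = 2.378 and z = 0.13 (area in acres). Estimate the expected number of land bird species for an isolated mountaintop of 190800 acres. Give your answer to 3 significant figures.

S = 2.378 × 190800^0.13
ln S = ln 2.378 + 0.13 × ln 190800 = 0.8663 + 0.13 × 12.1590 = 2.4469
S = e^2.4469 ≈ 11.55

11.6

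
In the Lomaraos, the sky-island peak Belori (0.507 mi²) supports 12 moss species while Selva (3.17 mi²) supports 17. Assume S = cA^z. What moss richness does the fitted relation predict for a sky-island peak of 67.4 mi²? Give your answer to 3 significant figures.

z = ln(17/12) / ln(3.17/0.507) = 0.3483 / 1.8330 = 0.1900
c = 12 / 0.507^0.1900 = 12 / 0.8789 = 13.65
S₃ = 13.65 × 67.4^0.1900 = 13.65 × 2.226 ≈ 30.39

30.4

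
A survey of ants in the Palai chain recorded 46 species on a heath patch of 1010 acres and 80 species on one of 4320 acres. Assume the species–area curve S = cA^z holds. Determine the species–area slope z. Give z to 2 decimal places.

Taking logs: ln S = ln c + z ln A, so z = (ln S₂ − ln S₁)/(ln A₂ − ln A₁).
z = ln(80/46) / ln(4320/1010) = ln(1.739) / ln(4.277) = 0.5534 / 1.4533 = 0.3808

0.38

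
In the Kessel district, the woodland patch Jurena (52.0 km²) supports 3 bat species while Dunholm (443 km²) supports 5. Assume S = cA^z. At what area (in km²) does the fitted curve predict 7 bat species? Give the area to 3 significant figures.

z = ln(5/3) / ln(443/52) = 0.5108 / 2.1423 = 0.2384
c = 3 / 52^0.2384 = 3 / 2.565 = 1.169
A = (7/1.169)^(1/0.2384) ⇒ ln A = ln(5.986)/0.2384 = 7.5047
A = e^7.5047 ≈ 1817 km²

1820 km²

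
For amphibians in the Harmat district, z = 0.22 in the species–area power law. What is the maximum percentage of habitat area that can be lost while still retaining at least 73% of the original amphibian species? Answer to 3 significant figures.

Need (A_new/A_old)^0.22 = 0.73, so A_new/A_old = 0.73^(1/0.22) = 0.73^4.545
ln(A_new/A_old) = ln 0.73 / 0.22 = -0.3147 / 0.22 = -1.4305
A_new/A_old = e^-1.4305 ≈ 0.2392
Fraction that can be lost = 1 − 0.2392 = 0.7608

76.1%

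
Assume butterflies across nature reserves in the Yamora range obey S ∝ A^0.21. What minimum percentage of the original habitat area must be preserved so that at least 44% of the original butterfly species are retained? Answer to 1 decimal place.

Need (A_new/A_old)^0.21 = 0.44, so A_new/A_old = 0.44^(1/0.21) = 0.44^4.762
ln(A_new/A_old) = ln 0.44 / 0.21 = -0.8210 / 0.21 = -3.9094
A_new/A_old = e^-3.9094 ≈ 0.02005

2.0%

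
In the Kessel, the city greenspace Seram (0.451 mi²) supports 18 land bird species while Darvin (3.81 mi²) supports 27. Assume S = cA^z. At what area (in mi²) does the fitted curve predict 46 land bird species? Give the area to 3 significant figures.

62.9 mi²

z = ln(27/18) / ln(3.81/0.451) = 0.4055 / 2.1339 = 0.1900
c = 18 / 0.451^0.1900 = 18 / 0.8596 = 20.94
A = (46/20.94)^(1/0.1900) ⇒ ln A = ln(2.197)/0.1900 = 4.1417
A = e^4.1417 ≈ 62.91 mi²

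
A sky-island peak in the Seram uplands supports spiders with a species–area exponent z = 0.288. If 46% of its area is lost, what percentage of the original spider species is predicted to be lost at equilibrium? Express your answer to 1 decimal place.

S_new/S_old = (A_new/A_old)^z = 0.54^0.288
= exp(0.288 × ln 0.54) = exp(0.288 × -0.6162) = exp(-0.1775) ≈ 0.8374
Fraction lost = 1 − 0.8374 = 0.1626

16.3%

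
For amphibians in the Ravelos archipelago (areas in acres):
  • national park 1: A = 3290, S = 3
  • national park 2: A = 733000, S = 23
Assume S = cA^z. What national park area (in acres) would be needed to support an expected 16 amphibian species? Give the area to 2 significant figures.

z = ln(23/3) / ln(733000/3290) = 2.0369 / 5.4063 = 0.3768
c = 3 / 3290^0.3768 = 3 / 21.14 = 0.1419
A = (16/0.1419)^(1/0.3768) ⇒ ln A = ln(112.8)/0.3768 = 12.5417
A = e^12.5417 ≈ 279759 acres

280000 acres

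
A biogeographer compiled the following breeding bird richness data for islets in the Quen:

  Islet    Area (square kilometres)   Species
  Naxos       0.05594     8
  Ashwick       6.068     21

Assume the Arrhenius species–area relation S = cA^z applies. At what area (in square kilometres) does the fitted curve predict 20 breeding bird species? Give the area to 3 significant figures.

4.79 square kilometres

z = ln(21/8) / ln(6.068/0.05594) = 0.9651 / 4.6865 = 0.2059
c = 8 / 0.05594^0.2059 = 8 / 0.5522 = 14.49
A = (20/14.49)^(1/0.2059) ⇒ ln A = ln(1.381)/0.2059 = 1.5661
A = e^1.5661 ≈ 4.788 square kilometres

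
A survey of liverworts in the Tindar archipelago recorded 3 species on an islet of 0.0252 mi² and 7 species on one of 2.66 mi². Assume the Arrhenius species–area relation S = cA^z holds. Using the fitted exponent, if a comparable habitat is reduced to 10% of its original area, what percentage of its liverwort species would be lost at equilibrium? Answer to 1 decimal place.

34.2%

z = ln(7/3) / ln(2.66/0.0252) = 0.8473 / 4.6592 = 0.1819
S_new/S_old = (A_new/A_old)^z = 0.1^0.1819 = exp(0.1819 × -2.3026) = 0.6579
Fraction lost = 1 − 0.6579 = 0.3421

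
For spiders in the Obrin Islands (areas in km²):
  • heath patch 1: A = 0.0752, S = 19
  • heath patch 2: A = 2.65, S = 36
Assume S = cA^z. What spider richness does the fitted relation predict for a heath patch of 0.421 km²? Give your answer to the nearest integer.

z = ln(36/19) / ln(2.65/0.0752) = 0.6391 / 3.5622 = 0.1794
c = 19 / 0.0752^0.1794 = 19 / 0.6286 = 30.23
S₃ = 30.23 × 0.421^0.1794 = 30.23 × 0.8562 ≈ 25.88

26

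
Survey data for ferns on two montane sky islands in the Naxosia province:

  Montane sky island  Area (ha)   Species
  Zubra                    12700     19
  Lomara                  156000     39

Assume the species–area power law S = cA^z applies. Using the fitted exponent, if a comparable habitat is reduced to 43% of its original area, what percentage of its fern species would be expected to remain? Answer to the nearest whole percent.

z = ln(39/19) / ln(156000/12700) = 0.7191 / 2.5083 = 0.2867
S_new/S_old = (A_new/A_old)^z = 0.43^0.2867 = exp(0.2867 × -0.8440) = 0.7851

79%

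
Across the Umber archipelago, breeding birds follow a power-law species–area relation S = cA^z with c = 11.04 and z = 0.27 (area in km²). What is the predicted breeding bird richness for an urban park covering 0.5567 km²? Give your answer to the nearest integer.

S = 11.04 × 0.5567^0.27 = 11.04 × 0.8537 ≈ 9.425

9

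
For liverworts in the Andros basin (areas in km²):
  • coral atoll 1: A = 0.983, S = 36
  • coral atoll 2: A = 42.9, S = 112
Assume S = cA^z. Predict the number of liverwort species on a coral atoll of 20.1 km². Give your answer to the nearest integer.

z = ln(112/36) / ln(42.9/0.983) = 1.1350 / 3.7760 = 0.3006
c = 36 / 0.983^0.3006 = 36 / 0.9949 = 36.19
S₃ = 36.19 × 20.1^0.3006 = 36.19 × 2.464 ≈ 89.18

89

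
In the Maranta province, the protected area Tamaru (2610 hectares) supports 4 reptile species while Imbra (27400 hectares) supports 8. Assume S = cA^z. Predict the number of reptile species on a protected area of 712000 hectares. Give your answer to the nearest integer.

21

z = ln(8/4) / ln(27400/2610) = 0.6931 / 2.3512 = 0.2948
c = 4 / 2610^0.2948 = 4 / 10.17 = 0.3934
S₃ = 0.3934 × 712000^0.2948 = 0.3934 × 53.13 ≈ 20.9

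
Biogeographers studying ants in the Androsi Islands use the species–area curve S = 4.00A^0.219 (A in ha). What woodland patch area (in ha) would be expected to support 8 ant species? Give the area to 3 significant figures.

8 = 4 × A^0.219  ⇒  A^0.219 = 8/4 = 2
ln A = ln(2) / 0.219 = 0.6931 / 0.219 = 3.1651
A = e^3.1651 ≈ 23.69 ha

23.7 ha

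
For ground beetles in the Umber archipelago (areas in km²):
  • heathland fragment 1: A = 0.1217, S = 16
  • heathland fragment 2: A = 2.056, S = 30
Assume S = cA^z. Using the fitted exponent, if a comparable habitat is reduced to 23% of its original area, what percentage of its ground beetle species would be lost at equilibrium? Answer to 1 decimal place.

z = ln(30/16) / ln(2.056/0.1217) = 0.6286 / 2.8270 = 0.2224
S_new/S_old = (A_new/A_old)^z = 0.23^0.2224 = exp(0.2224 × -1.4697) = 0.7212
Fraction lost = 1 − 0.7212 = 0.2788

27.9%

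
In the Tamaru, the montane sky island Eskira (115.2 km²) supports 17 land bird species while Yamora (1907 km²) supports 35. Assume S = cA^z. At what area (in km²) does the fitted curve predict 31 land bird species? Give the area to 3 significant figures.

1190 km²

z = ln(35/17) / ln(1907/115.2) = 0.7221 / 2.8066 = 0.2573
c = 17 / 115.2^0.2573 = 17 / 3.392 = 5.012
A = (31/5.012)^(1/0.2573) ⇒ ln A = ln(6.185)/0.2573 = 7.0816
A = e^7.0816 ≈ 1190 km²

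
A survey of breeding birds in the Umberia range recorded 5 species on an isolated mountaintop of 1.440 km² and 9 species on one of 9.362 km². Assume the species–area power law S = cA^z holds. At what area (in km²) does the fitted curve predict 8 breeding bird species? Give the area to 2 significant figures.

z = ln(9/5) / ln(9.362/1.44) = 0.5878 / 1.8720 = 0.3140
c = 5 / 1.44^0.3140 = 5 / 1.121 = 4.459
A = (8/4.459)^(1/0.3140) ⇒ ln A = ln(1.794)/0.3140 = 1.8615
A = e^1.8615 ≈ 6.434 km²

6.4 km²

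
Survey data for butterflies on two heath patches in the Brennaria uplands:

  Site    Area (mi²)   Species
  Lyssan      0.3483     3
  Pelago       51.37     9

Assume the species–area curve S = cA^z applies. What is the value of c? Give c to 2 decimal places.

3.78

z = ln(S₂/S₁) / ln(A₂/A₁) = ln(9/3) / ln(51.37/0.3483) = 1.0986 / 4.9937 = 0.2200
c = S₁ / A₁^z = 3 / 0.3483^0.2200 = 3 / 0.7929 = 3.783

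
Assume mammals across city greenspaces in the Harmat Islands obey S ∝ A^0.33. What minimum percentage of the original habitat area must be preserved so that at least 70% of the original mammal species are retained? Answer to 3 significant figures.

33.9%

Need (A_new/A_old)^0.33 = 0.7, so A_new/A_old = 0.7^(1/0.33) = 0.7^3.03
ln(A_new/A_old) = ln 0.7 / 0.33 = -0.3567 / 0.33 = -1.0808
A_new/A_old = e^-1.0808 ≈ 0.3393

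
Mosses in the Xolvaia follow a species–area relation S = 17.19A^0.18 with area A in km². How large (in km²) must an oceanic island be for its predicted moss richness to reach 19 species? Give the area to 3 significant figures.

1.74 km²

19 = 17.19 × A^0.18  ⇒  A^0.18 = 19/17.19 = 1.105
ln A = ln(1.105) / 0.18 = 0.1001 / 0.18 = 0.5562
A = e^0.5562 ≈ 1.744 km²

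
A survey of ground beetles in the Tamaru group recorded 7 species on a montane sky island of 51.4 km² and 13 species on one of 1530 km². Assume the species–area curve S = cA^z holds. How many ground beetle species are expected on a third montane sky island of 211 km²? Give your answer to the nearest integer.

9

z = ln(13/7) / ln(1530/51.4) = 0.6190 / 3.3934 = 0.1824
c = 7 / 51.4^0.1824 = 7 / 2.052 = 3.412
S₃ = 3.412 × 211^0.1824 = 3.412 × 2.655 ≈ 9.057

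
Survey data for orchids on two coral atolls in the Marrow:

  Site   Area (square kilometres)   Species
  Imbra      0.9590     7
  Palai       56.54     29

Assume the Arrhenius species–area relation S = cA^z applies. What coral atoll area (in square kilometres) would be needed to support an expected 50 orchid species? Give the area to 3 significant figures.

270 square kilometres

z = ln(29/7) / ln(56.54/0.959) = 1.4214 / 4.0768 = 0.3487
c = 7 / 0.959^0.3487 = 7 / 0.9855 = 7.103
A = (50/7.103)^(1/0.3487) ⇒ ln A = ln(7.039)/0.3487 = 5.5973
A = e^5.5973 ≈ 269.7 square kilometres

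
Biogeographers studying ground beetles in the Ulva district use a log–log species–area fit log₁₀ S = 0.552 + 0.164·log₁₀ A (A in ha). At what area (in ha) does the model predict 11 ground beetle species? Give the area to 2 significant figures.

11 = 3.565 × A^0.164  ⇒  A^0.164 = 11/3.565 = 3.086
ln A = ln(3.086) / 0.164 = 1.1269 / 0.164 = 6.8711
A = e^6.8711 ≈ 964.1 ha

960 ha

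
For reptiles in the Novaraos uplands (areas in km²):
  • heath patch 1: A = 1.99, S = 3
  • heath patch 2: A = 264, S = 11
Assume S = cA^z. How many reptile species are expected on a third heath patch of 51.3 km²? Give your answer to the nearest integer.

7

z = ln(11/3) / ln(264/1.99) = 1.2993 / 4.8878 = 0.2658
c = 3 / 1.99^0.2658 = 3 / 1.201 = 2.499
S₃ = 2.499 × 51.3^0.2658 = 2.499 × 2.848 ≈ 7.116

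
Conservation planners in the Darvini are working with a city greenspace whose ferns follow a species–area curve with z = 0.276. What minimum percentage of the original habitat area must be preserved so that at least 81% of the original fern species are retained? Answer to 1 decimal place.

46.6%

Need (A_new/A_old)^0.276 = 0.81, so A_new/A_old = 0.81^(1/0.276) = 0.81^3.623
ln(A_new/A_old) = ln 0.81 / 0.276 = -0.2107 / 0.276 = -0.7635
A_new/A_old = e^-0.7635 ≈ 0.466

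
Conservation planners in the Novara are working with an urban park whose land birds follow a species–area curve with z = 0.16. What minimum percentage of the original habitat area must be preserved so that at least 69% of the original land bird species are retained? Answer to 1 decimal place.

9.8%

Need (A_new/A_old)^0.16 = 0.69, so A_new/A_old = 0.69^(1/0.16) = 0.69^6.25
ln(A_new/A_old) = ln 0.69 / 0.16 = -0.3711 / 0.16 = -2.3191
A_new/A_old = e^-2.3191 ≈ 0.09836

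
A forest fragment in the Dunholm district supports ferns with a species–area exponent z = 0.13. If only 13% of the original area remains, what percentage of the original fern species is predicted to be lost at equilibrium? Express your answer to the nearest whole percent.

S_new/S_old = (A_new/A_old)^z = 0.13^0.13
= exp(0.13 × ln 0.13) = exp(0.13 × -2.0402) = exp(-0.2652) ≈ 0.767
Fraction lost = 1 − 0.767 = 0.233

23%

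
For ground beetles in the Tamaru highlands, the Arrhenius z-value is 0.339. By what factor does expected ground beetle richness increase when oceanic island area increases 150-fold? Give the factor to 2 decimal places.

5.47

S₂/S₁ = (A₂/A₁)^z = 150^0.339
ln(S₂/S₁) = 0.339 × ln 150 = 0.339 × 5.0106 = 1.6986
S₂/S₁ = e^1.6986 ≈ 5.466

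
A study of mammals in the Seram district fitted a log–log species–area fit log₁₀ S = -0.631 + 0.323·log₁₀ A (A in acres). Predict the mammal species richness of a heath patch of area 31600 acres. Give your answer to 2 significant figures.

S = 0.2339 × 31600^0.323
ln S = ln 0.2339 + 0.323 × ln 31600 = -1.4529 + 0.323 × 10.3609 = 1.8936
S = e^1.8936 ≈ 6.644

6.6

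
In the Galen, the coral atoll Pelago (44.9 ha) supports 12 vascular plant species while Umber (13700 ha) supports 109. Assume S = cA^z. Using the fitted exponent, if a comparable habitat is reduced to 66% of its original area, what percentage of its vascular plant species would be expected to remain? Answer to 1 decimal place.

z = ln(109/12) / ln(13700/44.9) = 2.2064 / 5.7207 = 0.3857
S_new/S_old = (A_new/A_old)^z = 0.66^0.3857 = exp(0.3857 × -0.4155) = 0.8519

85.2%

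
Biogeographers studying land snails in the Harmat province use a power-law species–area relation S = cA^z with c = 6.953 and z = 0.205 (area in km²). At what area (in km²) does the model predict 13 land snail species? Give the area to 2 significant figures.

13 = 6.953 × A^0.205  ⇒  A^0.205 = 13/6.953 = 1.87
ln A = ln(1.87) / 0.205 = 0.6258 / 0.205 = 3.0526
A = e^3.0526 ≈ 21.17 km²

21 km²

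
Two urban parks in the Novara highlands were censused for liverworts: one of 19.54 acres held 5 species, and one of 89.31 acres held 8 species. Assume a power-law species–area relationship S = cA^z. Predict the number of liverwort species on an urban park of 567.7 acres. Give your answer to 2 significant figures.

z = ln(8/5) / ln(89.31/19.54) = 0.4700 / 1.5196 = 0.3093
c = 5 / 19.54^0.3093 = 5 / 2.508 = 1.994
S₃ = 1.994 × 567.7^0.3093 = 1.994 × 7.109 ≈ 14.17

14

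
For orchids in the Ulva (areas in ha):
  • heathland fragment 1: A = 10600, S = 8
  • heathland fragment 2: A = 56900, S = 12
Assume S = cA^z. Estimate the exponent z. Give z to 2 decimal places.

0.24

Taking logs: ln S = ln c + z ln A, so z = (ln S₂ − ln S₁)/(ln A₂ − ln A₁).
z = ln(12/8) / ln(56900/10600) = ln(1.5) / ln(5.368) = 0.4055 / 1.6804 = 0.2413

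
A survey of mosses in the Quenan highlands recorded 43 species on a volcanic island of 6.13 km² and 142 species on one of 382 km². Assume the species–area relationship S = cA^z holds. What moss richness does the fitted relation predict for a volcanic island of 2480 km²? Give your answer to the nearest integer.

z = ln(142/43) / ln(382/6.13) = 1.1946 / 4.1322 = 0.2891
c = 43 / 6.13^0.2891 = 43 / 1.689 = 25.46
S₃ = 25.46 × 2480^0.2891 = 25.46 × 9.579 ≈ 243.9

244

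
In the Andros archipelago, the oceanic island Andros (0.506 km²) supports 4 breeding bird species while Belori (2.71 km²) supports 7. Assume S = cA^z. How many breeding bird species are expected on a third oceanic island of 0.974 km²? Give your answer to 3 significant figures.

4.98

z = ln(7/4) / ln(2.71/0.506) = 0.5596 / 1.6782 = 0.3335
c = 4 / 0.506^0.3335 = 4 / 0.7968 = 5.02
S₃ = 5.02 × 0.974^0.3335 = 5.02 × 0.9913 ≈ 4.976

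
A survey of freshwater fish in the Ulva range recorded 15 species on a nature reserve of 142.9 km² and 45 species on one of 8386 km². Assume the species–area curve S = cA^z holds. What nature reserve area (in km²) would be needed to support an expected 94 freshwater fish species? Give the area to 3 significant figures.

z = ln(45/15) / ln(8386/142.9) = 1.0986 / 4.0722 = 0.2698
c = 15 / 142.9^0.2698 = 15 / 3.814 = 3.933
A = (94/3.933)^(1/0.2698) ⇒ ln A = ln(23.9)/0.2698 = 11.7648
A = e^11.7648 ≈ 128638 km²

129000 km²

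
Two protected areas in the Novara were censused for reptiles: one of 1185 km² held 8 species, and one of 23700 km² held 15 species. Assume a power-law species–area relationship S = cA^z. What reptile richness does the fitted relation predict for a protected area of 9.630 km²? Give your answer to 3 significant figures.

z = ln(15/8) / ln(23700/1185) = 0.6286 / 2.9957 = 0.2098
c = 8 / 1185^0.2098 = 8 / 4.415 = 1.812
S₃ = 1.812 × 9.63^0.2098 = 1.812 × 1.608 ≈ 2.914

2.91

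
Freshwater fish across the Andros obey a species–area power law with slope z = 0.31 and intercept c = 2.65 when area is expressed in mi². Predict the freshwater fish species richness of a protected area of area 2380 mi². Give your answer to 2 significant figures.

S = 2.65 × 2380^0.31 = 2.65 × 11.14 ≈ 29.51

30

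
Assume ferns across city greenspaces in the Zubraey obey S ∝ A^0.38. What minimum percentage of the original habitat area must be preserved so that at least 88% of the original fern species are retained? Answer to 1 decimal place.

Need (A_new/A_old)^0.38 = 0.88, so A_new/A_old = 0.88^(1/0.38) = 0.88^2.632
ln(A_new/A_old) = ln 0.88 / 0.38 = -0.1278 / 0.38 = -0.3364
A_new/A_old = e^-0.3364 ≈ 0.7143

71.4%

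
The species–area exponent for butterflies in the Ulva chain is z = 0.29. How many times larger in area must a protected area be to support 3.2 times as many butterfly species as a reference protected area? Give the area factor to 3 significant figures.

(A₂/A₁)^0.29 = 3.2, so A₂/A₁ = 3.2^(1/0.29) = 3.2^3.448
ln(A₂/A₁) = ln 3.2 / 0.29 = 1.1632 / 0.29 = 4.0109
A₂/A₁ = e^4.0109 ≈ 55.19

55.2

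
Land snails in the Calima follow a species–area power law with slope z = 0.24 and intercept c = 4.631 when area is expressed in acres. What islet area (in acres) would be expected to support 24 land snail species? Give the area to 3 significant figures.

24 = 4.631 × A^0.24  ⇒  A^0.24 = 24/4.631 = 5.182
ln A = ln(5.182) / 0.24 = 1.6453 / 0.24 = 6.8553
A = e^6.8553 ≈ 948.9 acres

949 acres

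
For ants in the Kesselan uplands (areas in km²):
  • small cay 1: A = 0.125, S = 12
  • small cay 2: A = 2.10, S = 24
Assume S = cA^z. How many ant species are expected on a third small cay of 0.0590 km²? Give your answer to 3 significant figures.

z = ln(24/12) / ln(2.1/0.125) = 0.6931 / 2.8214 = 0.2457
c = 12 / 0.125^0.2457 = 12 / 0.6 = 20
S₃ = 20 × 0.059^0.2457 = 20 × 0.4989 ≈ 9.979

9.98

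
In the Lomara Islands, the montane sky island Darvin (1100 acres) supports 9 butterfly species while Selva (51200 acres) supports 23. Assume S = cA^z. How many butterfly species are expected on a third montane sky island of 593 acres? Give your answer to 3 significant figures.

z = ln(23/9) / ln(51200/1100) = 0.9383 / 3.8404 = 0.2443
c = 9 / 1100^0.2443 = 9 / 5.534 = 1.626
S₃ = 1.626 × 593^0.2443 = 1.626 × 4.759 ≈ 7.739

7.74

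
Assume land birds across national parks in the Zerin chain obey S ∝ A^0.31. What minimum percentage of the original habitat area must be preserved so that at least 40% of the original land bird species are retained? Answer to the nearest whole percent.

5%

Need (A_new/A_old)^0.31 = 0.4, so A_new/A_old = 0.4^(1/0.31) = 0.4^3.226
ln(A_new/A_old) = ln 0.4 / 0.31 = -0.9163 / 0.31 = -2.9558
A_new/A_old = e^-2.9558 ≈ 0.05204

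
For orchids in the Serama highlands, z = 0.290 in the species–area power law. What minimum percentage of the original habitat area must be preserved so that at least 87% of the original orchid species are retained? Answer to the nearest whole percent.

Need (A_new/A_old)^0.29 = 0.87, so A_new/A_old = 0.87^(1/0.29) = 0.87^3.448
ln(A_new/A_old) = ln 0.87 / 0.29 = -0.1393 / 0.29 = -0.4802
A_new/A_old = e^-0.4802 ≈ 0.6187

62%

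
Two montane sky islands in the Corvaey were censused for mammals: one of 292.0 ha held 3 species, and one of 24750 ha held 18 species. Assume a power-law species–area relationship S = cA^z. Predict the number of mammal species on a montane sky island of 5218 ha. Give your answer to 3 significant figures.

z = ln(18/3) / ln(24750/292) = 1.7918 / 4.4398 = 0.4036
c = 3 / 292^0.4036 = 3 / 9.884 = 0.3035
S₃ = 0.3035 × 5218^0.4036 = 0.3035 × 31.64 ≈ 9.604

9.60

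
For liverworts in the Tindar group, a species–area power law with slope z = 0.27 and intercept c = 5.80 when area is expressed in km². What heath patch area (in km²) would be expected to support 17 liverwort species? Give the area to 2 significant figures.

17 = 5.8 × A^0.27  ⇒  A^0.27 = 17/5.8 = 2.931
ln A = ln(2.931) / 0.27 = 1.0754 / 0.27 = 3.9828
A = e^3.9828 ≈ 53.67 km²

54 km²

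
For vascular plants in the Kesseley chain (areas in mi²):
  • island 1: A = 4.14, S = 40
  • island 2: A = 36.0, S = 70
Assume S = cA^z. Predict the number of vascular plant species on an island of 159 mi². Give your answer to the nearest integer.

z = ln(70/40) / ln(36/4.14) = 0.5596 / 2.1628 = 0.2587
c = 40 / 4.14^0.2587 = 40 / 1.444 = 27.7
S₃ = 27.7 × 159^0.2587 = 27.7 × 3.712 ≈ 102.8

103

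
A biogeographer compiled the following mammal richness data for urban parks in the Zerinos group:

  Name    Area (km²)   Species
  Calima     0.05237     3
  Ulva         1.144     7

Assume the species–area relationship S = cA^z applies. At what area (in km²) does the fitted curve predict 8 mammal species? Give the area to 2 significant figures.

z = ln(7/3) / ln(1.144/0.05237) = 0.8473 / 3.0840 = 0.2747
c = 3 / 0.05237^0.2747 = 3 / 0.4447 = 6.746
A = (8/6.746)^(1/0.2747) ⇒ ln A = ln(1.186)/0.2747 = 0.6206
A = e^0.6206 ≈ 1.86 km²

1.9 km²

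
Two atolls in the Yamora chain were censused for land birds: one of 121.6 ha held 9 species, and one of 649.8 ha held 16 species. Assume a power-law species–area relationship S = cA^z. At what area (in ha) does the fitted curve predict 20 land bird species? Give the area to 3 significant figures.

1240 ha

z = ln(16/9) / ln(649.8/121.6) = 0.5754 / 1.6759 = 0.3433
c = 9 / 121.6^0.3433 = 9 / 5.197 = 1.732
A = (20/1.732)^(1/0.3433) ⇒ ln A = ln(11.55)/0.3433 = 7.1266
A = e^7.1266 ≈ 1245 ha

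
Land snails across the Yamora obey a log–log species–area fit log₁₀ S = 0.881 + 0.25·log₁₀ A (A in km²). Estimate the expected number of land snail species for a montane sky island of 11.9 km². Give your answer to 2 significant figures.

S = 7.603 × 11.9^0.25
ln S = ln 7.603 + 0.25 × ln 11.9 = 2.0286 + 0.25 × 2.4765 = 2.6477
S = e^2.6477 ≈ 14.12

14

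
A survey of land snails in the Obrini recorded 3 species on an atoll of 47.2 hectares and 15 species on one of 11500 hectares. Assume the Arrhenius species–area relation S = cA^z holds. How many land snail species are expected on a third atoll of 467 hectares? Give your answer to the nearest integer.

z = ln(15/3) / ln(11500/47.2) = 1.6094 / 5.4957 = 0.2929
c = 3 / 47.2^0.2929 = 3 / 3.092 = 0.9703
S₃ = 0.9703 × 467^0.2929 = 0.9703 × 6.049 ≈ 5.87

6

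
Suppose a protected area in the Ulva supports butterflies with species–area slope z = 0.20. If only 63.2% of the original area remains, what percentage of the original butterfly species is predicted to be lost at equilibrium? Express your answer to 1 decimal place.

S_new/S_old = (A_new/A_old)^z = 0.632^0.2
= exp(0.2 × ln 0.632) = exp(0.2 × -0.4589) = exp(-0.0918) ≈ 0.9123
Fraction lost = 1 − 0.9123 = 0.08769

8.8%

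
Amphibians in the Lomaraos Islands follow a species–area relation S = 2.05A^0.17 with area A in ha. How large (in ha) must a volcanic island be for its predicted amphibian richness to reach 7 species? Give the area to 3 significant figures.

7 = 2.05 × A^0.17  ⇒  A^0.17 = 7/2.05 = 3.415
ln A = ln(3.415) / 0.17 = 1.2281 / 0.17 = 7.2239
A = e^7.2239 ≈ 1372 ha

1370 ha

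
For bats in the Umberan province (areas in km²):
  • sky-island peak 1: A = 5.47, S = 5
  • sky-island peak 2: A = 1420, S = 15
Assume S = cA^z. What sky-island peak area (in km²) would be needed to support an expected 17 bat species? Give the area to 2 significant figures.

z = ln(15/5) / ln(1420/5.47) = 1.0986 / 5.5591 = 0.1976
c = 5 / 5.47^0.1976 = 5 / 1.399 = 3.574
A = (17/3.574)^(1/0.1976) ⇒ ln A = ln(4.757)/0.1976 = 7.8918
A = e^7.8918 ≈ 2675 km²

2700 km²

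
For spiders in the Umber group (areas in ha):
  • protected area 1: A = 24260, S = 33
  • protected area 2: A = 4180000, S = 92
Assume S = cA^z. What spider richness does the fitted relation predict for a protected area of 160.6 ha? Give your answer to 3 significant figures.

12.2

z = ln(92/33) / ln(4180000/24260) = 1.0253 / 5.1492 = 0.1991
c = 33 / 24260^0.1991 = 33 / 7.466 = 4.42
S₃ = 4.42 × 160.6^0.1991 = 4.42 × 2.749 ≈ 12.15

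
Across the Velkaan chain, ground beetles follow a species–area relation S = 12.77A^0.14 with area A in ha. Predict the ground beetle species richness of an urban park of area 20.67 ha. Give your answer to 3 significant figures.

19.5

S = 12.77 × 20.67^0.14 = 12.77 × 1.528 ≈ 19.51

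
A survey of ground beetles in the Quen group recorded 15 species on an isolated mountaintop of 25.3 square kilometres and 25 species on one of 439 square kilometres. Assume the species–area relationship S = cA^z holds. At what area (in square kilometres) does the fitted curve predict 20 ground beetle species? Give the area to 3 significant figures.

126 square kilometres

z = ln(25/15) / ln(439/25.3) = 0.5108 / 2.8537 = 0.1790
c = 15 / 25.3^0.1790 = 15 / 1.783 = 8.413
A = (20/8.413)^(1/0.1790) ⇒ ln A = ln(2.377)/0.1790 = 4.8379
A = e^4.8379 ≈ 126.2 square kilometres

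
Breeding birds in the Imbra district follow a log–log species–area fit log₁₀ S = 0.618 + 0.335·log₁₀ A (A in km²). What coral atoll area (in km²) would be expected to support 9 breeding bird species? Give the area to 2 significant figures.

9 = 4.15 × A^0.335  ⇒  A^0.335 = 9/4.15 = 2.169
ln A = ln(2.169) / 0.335 = 0.7742 / 0.335 = 2.3111
A = e^2.3111 ≈ 10.09 km²

10 km²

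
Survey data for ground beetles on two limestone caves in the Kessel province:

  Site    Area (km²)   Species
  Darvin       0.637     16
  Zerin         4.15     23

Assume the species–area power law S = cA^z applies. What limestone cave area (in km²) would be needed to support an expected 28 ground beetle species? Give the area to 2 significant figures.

z = ln(23/16) / ln(4.15/0.637) = 0.3629 / 1.8741 = 0.1936
c = 16 / 0.637^0.1936 = 16 / 0.9164 = 17.46
A = (28/17.46)^(1/0.1936) ⇒ ln A = ln(1.604)/0.1936 = 2.4389
A = e^2.4389 ≈ 11.46 km²

11 km²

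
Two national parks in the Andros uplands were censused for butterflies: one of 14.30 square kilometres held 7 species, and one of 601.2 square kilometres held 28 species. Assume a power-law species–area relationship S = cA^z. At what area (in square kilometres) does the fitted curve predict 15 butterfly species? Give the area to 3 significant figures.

112 square kilometres

z = ln(28/7) / ln(601.2/14.3) = 1.3863 / 3.7387 = 0.3708
c = 7 / 14.3^0.3708 = 7 / 2.682 = 2.61
A = (15/2.61)^(1/0.3708) ⇒ ln A = ln(5.746)/0.3708 = 4.7157
A = e^4.7157 ≈ 111.7 square kilometres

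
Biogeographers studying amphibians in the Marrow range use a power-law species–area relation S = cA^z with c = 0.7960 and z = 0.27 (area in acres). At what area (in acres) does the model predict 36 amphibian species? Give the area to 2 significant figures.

36 = 0.796 × A^0.27  ⇒  A^0.27 = 36/0.796 = 45.23
ln A = ln(45.23) / 0.27 = 3.8117 / 0.27 = 14.1173
A = e^14.1173 ≈ 1352297 acres

1400000 acres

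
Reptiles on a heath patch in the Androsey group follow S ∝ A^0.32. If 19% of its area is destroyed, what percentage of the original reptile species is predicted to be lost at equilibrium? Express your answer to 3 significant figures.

6.52%

S_new/S_old = (A_new/A_old)^z = 0.81^0.32
= exp(0.32 × ln 0.81) = exp(0.32 × -0.2107) = exp(-0.0674) ≈ 0.9348
Fraction lost = 1 − 0.9348 = 0.06521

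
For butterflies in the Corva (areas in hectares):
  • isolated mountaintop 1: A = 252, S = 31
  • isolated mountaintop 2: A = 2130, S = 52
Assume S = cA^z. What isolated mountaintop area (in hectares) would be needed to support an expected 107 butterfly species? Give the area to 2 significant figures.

z = ln(52/31) / ln(2130/252) = 0.5173 / 2.1344 = 0.2423
c = 31 / 252^0.2423 = 31 / 3.819 = 8.117
A = (107/8.117)^(1/0.2423) ⇒ ln A = ln(13.18)/0.2423 = 10.6415
A = e^10.6415 ≈ 41835 hectares

42000 hectares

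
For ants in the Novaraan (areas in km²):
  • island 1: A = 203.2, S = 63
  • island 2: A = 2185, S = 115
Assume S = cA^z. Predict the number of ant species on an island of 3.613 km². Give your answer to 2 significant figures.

23

z = ln(115/63) / ln(2185/203.2) = 0.6018 / 2.3752 = 0.2534
c = 63 / 203.2^0.2534 = 63 / 3.844 = 16.39
S₃ = 16.39 × 3.613^0.2534 = 16.39 × 1.385 ≈ 22.7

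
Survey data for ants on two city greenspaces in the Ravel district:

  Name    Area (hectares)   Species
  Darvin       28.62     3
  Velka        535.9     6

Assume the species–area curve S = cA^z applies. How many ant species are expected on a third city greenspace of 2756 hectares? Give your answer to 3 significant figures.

8.84

z = ln(6/3) / ln(535.9/28.62) = 0.6931 / 2.9298 = 0.2366
c = 3 / 28.62^0.2366 = 3 / 2.211 = 1.357
S₃ = 1.357 × 2756^0.2366 = 1.357 × 6.515 ≈ 8.839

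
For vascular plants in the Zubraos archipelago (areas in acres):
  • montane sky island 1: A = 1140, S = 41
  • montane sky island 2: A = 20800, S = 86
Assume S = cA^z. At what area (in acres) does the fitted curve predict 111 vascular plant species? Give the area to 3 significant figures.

z = ln(86/41) / ln(20800/1140) = 0.7408 / 2.9039 = 0.2551
c = 41 / 1140^0.2551 = 41 / 6.023 = 6.807
A = (111/6.807)^(1/0.2551) ⇒ ln A = ln(16.31)/0.2551 = 10.9431
A = e^10.9431 ≈ 56560 acres

56600 acres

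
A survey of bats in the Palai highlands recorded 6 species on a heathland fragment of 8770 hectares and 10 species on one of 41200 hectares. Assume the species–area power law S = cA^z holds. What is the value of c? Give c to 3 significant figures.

0.299

z = ln(S₂/S₁) / ln(A₂/A₁) = ln(10/6) / ln(41200/8770) = 0.5108 / 1.5471 = 0.3302
c = S₁ / A₁^z = 6 / 8770^0.3302 = 6 / 20.04 = 0.2994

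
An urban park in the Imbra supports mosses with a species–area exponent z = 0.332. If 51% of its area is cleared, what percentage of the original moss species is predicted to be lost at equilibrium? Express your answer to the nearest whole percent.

21%

S_new/S_old = (A_new/A_old)^z = 0.49^0.332
= exp(0.332 × ln 0.49) = exp(0.332 × -0.7133) = exp(-0.2368) ≈ 0.7891
Fraction lost = 1 − 0.7891 = 0.2109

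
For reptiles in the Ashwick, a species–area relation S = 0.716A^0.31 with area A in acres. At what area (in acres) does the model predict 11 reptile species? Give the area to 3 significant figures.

11 = 0.716 × A^0.31  ⇒  A^0.31 = 11/0.716 = 15.36
ln A = ln(15.36) / 0.31 = 2.7320 / 0.31 = 8.8128
A = e^8.8128 ≈ 6720 acres

6720 acres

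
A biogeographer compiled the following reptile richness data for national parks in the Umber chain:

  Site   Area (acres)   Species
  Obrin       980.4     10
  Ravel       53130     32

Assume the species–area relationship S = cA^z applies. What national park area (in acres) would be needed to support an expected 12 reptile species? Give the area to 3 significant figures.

1830 acres

z = ln(32/10) / ln(53130/980.4) = 1.1632 / 3.9925 = 0.2913
c = 10 / 980.4^0.2913 = 10 / 7.439 = 1.344
A = (12/1.344)^(1/0.2913) ⇒ ln A = ln(8.926)/0.2913 = 7.5138
A = e^7.5138 ≈ 1833 acres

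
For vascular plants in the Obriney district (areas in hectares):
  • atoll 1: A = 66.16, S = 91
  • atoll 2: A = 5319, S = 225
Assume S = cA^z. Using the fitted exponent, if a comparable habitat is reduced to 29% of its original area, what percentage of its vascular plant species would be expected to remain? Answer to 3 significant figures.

z = ln(225/91) / ln(5319/66.16) = 0.9052 / 4.3870 = 0.2063
S_new/S_old = (A_new/A_old)^z = 0.29^0.2063 = exp(0.2063 × -1.2379) = 0.7746

77.5%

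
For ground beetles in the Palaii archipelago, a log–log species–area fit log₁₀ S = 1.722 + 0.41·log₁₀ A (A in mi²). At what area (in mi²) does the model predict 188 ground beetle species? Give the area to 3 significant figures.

188 = 52.72 × A^0.41  ⇒  A^0.41 = 188/52.72 = 3.566
ln A = ln(3.566) / 0.41 = 1.2714 / 0.41 = 3.1010
A = e^3.1010 ≈ 22.22 mi²

22.2 mi²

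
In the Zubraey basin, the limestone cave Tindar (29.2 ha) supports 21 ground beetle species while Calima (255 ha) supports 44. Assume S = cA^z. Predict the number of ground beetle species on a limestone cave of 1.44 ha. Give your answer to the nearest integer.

z = ln(44/21) / ln(255/29.2) = 0.7397 / 2.1671 = 0.3413
c = 21 / 29.2^0.3413 = 21 / 3.163 = 6.638
S₃ = 6.638 × 1.44^0.3413 = 6.638 × 1.133 ≈ 7.518

8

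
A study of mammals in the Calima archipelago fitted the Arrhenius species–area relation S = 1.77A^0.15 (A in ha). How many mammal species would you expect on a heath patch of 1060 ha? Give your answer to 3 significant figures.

S = 1.77 × 1060^0.15 = 1.77 × 2.843 ≈ 5.032

5.03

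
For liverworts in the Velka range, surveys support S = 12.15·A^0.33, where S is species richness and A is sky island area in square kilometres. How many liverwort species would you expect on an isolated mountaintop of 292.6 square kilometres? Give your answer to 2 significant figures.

S = 12.15 × 292.6^0.33 = 12.15 × 6.514 ≈ 79.15

79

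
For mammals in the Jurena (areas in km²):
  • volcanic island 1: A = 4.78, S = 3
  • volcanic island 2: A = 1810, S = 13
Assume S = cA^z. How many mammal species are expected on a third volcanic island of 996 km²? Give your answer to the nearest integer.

z = ln(13/3) / ln(1810/4.78) = 1.4663 / 5.9366 = 0.2470
c = 3 / 4.78^0.2470 = 3 / 1.472 = 2.038
S₃ = 2.038 × 996^0.2470 = 2.038 × 5.503 ≈ 11.22

11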